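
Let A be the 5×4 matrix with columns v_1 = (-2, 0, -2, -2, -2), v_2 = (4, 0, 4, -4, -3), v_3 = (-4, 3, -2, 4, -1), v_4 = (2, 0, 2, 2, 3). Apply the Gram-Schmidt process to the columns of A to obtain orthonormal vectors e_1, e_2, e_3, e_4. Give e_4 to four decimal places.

e_4 = (-0.2401, 0.6174, 0.1715, -0.4802, 0.5488)

v_1 = (-2, 0, -2, -2, -2); ‖v_1‖ = 4.0000, so e_1 = (-0.5000, 0.0000, -0.5000, -0.5000, -0.5000).
e_1·v_2 = (-0.5000)·4 + 0.0000·0 + (-0.5000)·4 + (-0.5000)·(-4) + (-0.5000)·(-3) = -0.5000.
u_2 = v_2 + 0.5000·e_1 = (3.7500, 0.0000, 3.7500, -4.2500, -3.2500).
‖u_2‖ = 7.5333, so e_2 = (0.4978, 0.0000, 0.4978, -0.5642, -0.4314).
e_1·v_3 = (-0.5000)·(-4) + 0.0000·3 + (-0.5000)·(-2) + (-0.5000)·4 + (-0.5000)·(-1) = 1.5000; e_2·v_3 = 0.4978·(-4) + 0.0000·3 + 0.4978·(-2) + (-0.5642)·4 + (-0.4314)·(-1) = -4.8120.
u_3 = v_3 − 1.5000·e_1 + 4.8120·e_2 = (-0.8546, 3.0000, 1.1454, 2.0352, -2.3260).
‖u_3‖ = 4.5381, so e_3 = (-0.1883, 0.6611, 0.2524, 0.4485, -0.5125).
e_1·v_4 = (-0.5000)·2 + 0.0000·0 + (-0.5000)·2 + (-0.5000)·2 + (-0.5000)·3 = -4.5000; e_2·v_4 = 0.4978·2 + 0.0000·0 + 0.4978·2 + (-0.5642)·2 + (-0.4314)·3 = -0.4314; e_3·v_4 = (-0.1883)·2 + 0.6611·0 + 0.2524·2 + 0.4485·2 + (-0.5125)·3 = -0.5125.
u_4 = v_4 + 4.5000·e_1 + 0.4314·e_2 + 0.5125·e_3 = (-0.1318, 0.3388, 0.0941, -0.2635, 0.3012).
‖u_4‖ = 0.5488, so e_4 = (-0.2401, 0.6174, 0.1715, -0.4802, 0.5488).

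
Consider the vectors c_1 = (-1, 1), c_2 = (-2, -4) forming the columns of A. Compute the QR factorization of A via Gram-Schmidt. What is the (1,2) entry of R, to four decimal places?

r_{12} = -1.4142

c_1 = (-1, 1); ‖c_1‖ = 1.4142, so q_1 = (-0.7071, 0.7071).
r_{12} = q_1·c_2 = -1.4142.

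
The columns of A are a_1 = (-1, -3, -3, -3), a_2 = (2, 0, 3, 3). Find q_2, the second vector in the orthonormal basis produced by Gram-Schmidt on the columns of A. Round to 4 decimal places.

a_1 = (-1, -3, -3, -3); ‖a_1‖ = 5.2915, so q_1 = (-0.1890, -0.5669, -0.5669, -0.5669).
q_1·a_2 = (-0.1890)·2 + (-0.5669)·0 + (-0.5669)·3 + (-0.5669)·3 = -3.7796.
u_2 = a_2 + 3.7796·q_1 = (1.2857, -2.1429, 0.8571, 0.8571).
‖u_2‖ = 2.7775, so q_2 = (0.4629, -0.7715, 0.3086, 0.3086).

q_2 = (0.4629, -0.7715, 0.3086, 0.3086)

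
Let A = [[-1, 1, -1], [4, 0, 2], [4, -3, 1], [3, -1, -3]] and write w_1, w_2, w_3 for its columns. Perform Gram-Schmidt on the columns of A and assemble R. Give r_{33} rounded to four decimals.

w_1 = (-1, 4, 4, 3); ‖w_1‖ = 6.4807, so e_1 = (-0.1543, 0.6172, 0.6172, 0.4629).
e_1·w_2 = (-0.1543)·1 + 0.6172·0 + 0.6172·(-3) + 0.4629·(-1) = -2.4689.
u_2 = w_2 + 2.4689·e_1 = (0.6190, 1.5238, -1.4762, 0.1429).
‖u_2‖ = 2.2147, so e_2 = (0.2795, 0.6881, -0.6666, 0.0645).
e_1·w_3 = (-0.1543)·(-1) + 0.6172·2 + 0.6172·1 + 0.4629·(-3) = 0.6172; e_2·w_3 = 0.2795·(-1) + 0.6881·2 + (-0.6666)·1 + 0.0645·(-3) = 0.2365.
u_3 = w_3 − 0.6172·e_1 − 0.2365·e_2 = (-0.9709, 1.4563, 0.7767, -3.3010).
r_{33} = ‖u_3‖ = 3.8162.

r_{33} = 3.8162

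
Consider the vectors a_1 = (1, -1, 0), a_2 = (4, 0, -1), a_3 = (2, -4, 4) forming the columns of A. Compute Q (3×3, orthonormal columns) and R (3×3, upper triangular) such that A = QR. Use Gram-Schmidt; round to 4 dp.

a_1 = (1, -1, 0); ‖a_1‖ = 1.4142, so q_1 = (0.7071, -0.7071, 0.0000).
q_1·a_2 = 0.7071·4 + (-0.7071)·0 + 0.0000·(-1) = 2.8284.
u_2 = a_2 − 2.8284·q_1 = (2.0000, 2.0000, -1.0000).
‖u_2‖ = 3.0000, so q_2 = (0.6667, 0.6667, -0.3333).
q_1·a_3 = 0.7071·2 + (-0.7071)·(-4) + 0.0000·4 = 4.2426; q_2·a_3 = 0.6667·2 + 0.6667·(-4) + (-0.3333)·4 = -2.6667.
u_3 = a_3 − 4.2426·q_1 + 2.6667·q_2 = (0.7778, 0.7778, 3.1111).
‖u_3‖ = 3.2998, so q_3 = (0.2357, 0.2357, 0.9428).

Q = [[0.7071, 0.6667, 0.2357], [-0.7071, 0.6667, 0.2357], [0.0000, -0.3333, 0.9428]], R = [[1.4142, 2.8284, 4.2426], [0.0000, 3.0000, -2.6667], [0.0000, 0.0000, 3.2998]]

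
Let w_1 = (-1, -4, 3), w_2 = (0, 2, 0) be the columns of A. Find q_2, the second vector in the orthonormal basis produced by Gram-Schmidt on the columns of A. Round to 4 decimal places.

q_2 = (-0.2481, 0.6202, 0.7442)

w_1 = (-1, -4, 3); ‖w_1‖ = 5.0990, so q_1 = (-0.1961, -0.7845, 0.5883).
q_1·w_2 = (-0.1961)·0 + (-0.7845)·2 + 0.5883·0 = -1.5689.
u_2 = w_2 + 1.5689·q_1 = (-0.3077, 0.7692, 0.9231).
‖u_2‖ = 1.2403, so q_2 = (-0.2481, 0.6202, 0.7442).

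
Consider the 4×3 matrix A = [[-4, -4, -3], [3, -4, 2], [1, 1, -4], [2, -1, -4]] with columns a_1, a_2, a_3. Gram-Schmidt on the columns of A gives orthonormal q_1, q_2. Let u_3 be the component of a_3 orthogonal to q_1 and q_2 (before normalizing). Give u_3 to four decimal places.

a_1 = (-4, 3, 1, 2); ‖a_1‖ = 5.4772, so q_1 = (-0.7303, 0.5477, 0.1826, 0.3651).
q_1·a_2 = (-0.7303)·(-4) + 0.5477·(-4) + 0.1826·1 + 0.3651·(-1) = 0.5477.
u_2 = a_2 − 0.5477·q_1 = (-3.6000, -4.3000, 0.9000, -1.2000).
‖u_2‖ = 5.8052, so q_2 = (-0.6201, -0.7407, 0.1550, -0.2067).
q_1·a_3 = (-0.7303)·(-3) + 0.5477·2 + 0.1826·(-4) + 0.3651·(-4) = 1.0954; q_2·a_3 = (-0.6201)·(-3) + (-0.7407)·2 + 0.1550·(-4) + (-0.2067)·(-4) = 0.5857.
u_3 = a_3 − 1.0954·q_1 − 0.5857·q_2 = (-1.8368, 1.8338, -4.2908, -4.2789).

u_3 = (-1.8368, 1.8338, -4.2908, -4.2789)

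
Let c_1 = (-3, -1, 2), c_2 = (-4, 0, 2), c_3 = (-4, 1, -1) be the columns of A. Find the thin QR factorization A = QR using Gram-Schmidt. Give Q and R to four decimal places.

Q = [[-0.8018, -0.4364, -0.4082], [-0.2673, 0.8729, -0.4082], [0.5345, -0.2182, -0.8165]], R = [[3.7417, 4.2762, 2.4054], [0.0000, 1.3093, 2.8368], [0.0000, 0.0000, 2.0412]]

e_1 = c_1/‖c_1‖ = (-3, -1, 2)/3.7417 = (-0.8018, -0.2673, 0.5345).
r_{12} = e_1·c_2 = 4.2762.
u_2 = c_2 − 4.2762·e_1 = (-0.5714, 1.1429, -0.2857).
‖u_2‖ = 1.3093, so e_2 = (-0.4364, 0.8729, -0.2182).
r_{13} = e_1·c_3 = 2.4054; r_{23} = e_2·c_3 = 2.8368.
u_3 = c_3 − 2.4054·e_1 − 2.8368·e_2 = (-0.8333, -0.8333, -1.6667).
‖u_3‖ = 2.0412, so e_3 = (-0.4082, -0.4082, -0.8165).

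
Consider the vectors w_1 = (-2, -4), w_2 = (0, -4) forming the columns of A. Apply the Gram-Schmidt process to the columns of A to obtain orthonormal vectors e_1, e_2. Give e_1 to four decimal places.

e_1 = (-0.4472, -0.8944)

e_1 = w_1/‖w_1‖ = (-2, -4)/4.4721 = (-0.4472, -0.8944).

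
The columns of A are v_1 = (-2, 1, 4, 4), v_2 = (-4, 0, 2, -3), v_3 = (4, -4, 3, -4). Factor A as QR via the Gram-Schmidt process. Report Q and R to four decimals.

Q = [[-0.3288, -0.7079, 0.5153], [0.1644, -0.0202, -0.5046], [0.6576, 0.2933, 0.6426], [0.6576, -0.6422, -0.2587]], R = [[6.0828, 0.6576, -2.6304], [0.0000, 5.3449, 0.6978], [0.0000, 0.0000, 7.0423]]

e_1 = v_1/‖v_1‖ = (-2, 1, 4, 4)/6.0828 = (-0.3288, 0.1644, 0.6576, 0.6576).
r_{12} = e_1·v_2 = 0.6576.
u_2 = v_2 − 0.6576·e_1 = (-3.7838, -0.1081, 1.5676, -3.4324).
‖u_2‖ = 5.3449, so e_2 = (-0.7079, -0.0202, 0.2933, -0.6422).
r_{13} = e_1·v_3 = -2.6304; r_{23} = e_2·v_3 = 0.6978.
u_3 = v_3 + 2.6304·e_1 − 0.6978·e_2 = (3.6291, -3.5535, 4.5251, -1.8221).
‖u_3‖ = 7.0423, so e_3 = (0.5153, -0.5046, 0.6426, -0.2587).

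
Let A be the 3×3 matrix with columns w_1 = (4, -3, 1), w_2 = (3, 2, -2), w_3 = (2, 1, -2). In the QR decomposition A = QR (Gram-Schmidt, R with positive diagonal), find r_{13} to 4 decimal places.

r_{13} = 0.5883

q_1 = w_1/‖w_1‖ = (4, -3, 1)/5.0990 = (0.7845, -0.5883, 0.1961).
r_{13} = q_1·w_3 = 0.5883.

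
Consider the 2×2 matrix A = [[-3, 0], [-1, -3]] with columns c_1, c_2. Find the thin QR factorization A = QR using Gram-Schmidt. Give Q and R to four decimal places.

Q = [[-0.9487, 0.3162], [-0.3162, -0.9487]], R = [[3.1623, 0.9487], [0.0000, 2.8460]]

e_1 = c_1/‖c_1‖ = (-3, -1)/3.1623 = (-0.9487, -0.3162).
r_{12} = e_1·c_2 = 0.9487.
u_2 = c_2 − 0.9487·e_1 = (0.9000, -2.7000).
‖u_2‖ = 2.8460, so e_2 = (0.3162, -0.9487).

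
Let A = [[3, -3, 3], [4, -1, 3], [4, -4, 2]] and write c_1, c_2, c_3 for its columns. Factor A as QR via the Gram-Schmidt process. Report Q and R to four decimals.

Q = [[0.4685, -0.3748, 0.8000], [0.6247, 0.7809, 0.0000], [0.6247, -0.4998, -0.6000]], R = [[6.4031, -4.5290, 4.5290], [0.0000, 2.3426, 0.2186], [0.0000, 0.0000, 1.2000]]

c_1 = (3, 4, 4); ‖c_1‖ = 6.4031, so q_1 = (0.4685, 0.6247, 0.6247).
q_1·c_2 = 0.4685·(-3) + 0.6247·(-1) + 0.6247·(-4) = -4.5290.
u_2 = c_2 + 4.5290·q_1 = (-0.8780, 1.8293, -1.1707).
‖u_2‖ = 2.3426, so q_2 = (-0.3748, 0.7809, -0.4998).
q_1·c_3 = 0.4685·3 + 0.6247·3 + 0.6247·2 = 4.5290; q_2·c_3 = (-0.3748)·3 + 0.7809·3 + (-0.4998)·2 = 0.2186.
u_3 = c_3 − 4.5290·q_1 − 0.2186·q_2 = (0.9600, 0.0000, -0.7200).
‖u_3‖ = 1.2000, so q_3 = (0.8000, 0.0000, -0.6000).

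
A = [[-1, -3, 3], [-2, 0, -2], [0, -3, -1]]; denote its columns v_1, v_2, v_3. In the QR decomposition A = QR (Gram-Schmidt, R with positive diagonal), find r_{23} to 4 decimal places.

e_1 = v_1/‖v_1‖ = (-1, -2, 0)/2.2361 = (-0.4472, -0.8944, 0.0000).
r_{12} = e_1·v_2 = 1.3416.
u_2 = v_2 − 1.3416·e_1 = (-2.4000, 1.2000, -3.0000).
‖u_2‖ = 4.0249, so e_2 = (-0.5963, 0.2981, -0.7454).
r_{23} = e_2·v_3 = -1.6398.

r_{23} = -1.6398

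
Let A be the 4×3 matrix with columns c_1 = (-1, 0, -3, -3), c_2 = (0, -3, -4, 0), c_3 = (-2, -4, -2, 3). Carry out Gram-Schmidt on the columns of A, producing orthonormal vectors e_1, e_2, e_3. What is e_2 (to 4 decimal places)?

e_2 = (0.1513, -0.7188, -0.5044, 0.4540)

c_1 = (-1, 0, -3, -3); ‖c_1‖ = 4.3589, so e_1 = (-0.2294, 0.0000, -0.6882, -0.6882).
e_1·c_2 = (-0.2294)·0 + 0.0000·(-3) + (-0.6882)·(-4) + (-0.6882)·0 = 2.7530.
u_2 = c_2 − 2.7530·e_1 = (0.6316, -3.0000, -2.1053, 1.8947).
‖u_2‖ = 4.1739, so e_2 = (0.1513, -0.7188, -0.5044, 0.4540).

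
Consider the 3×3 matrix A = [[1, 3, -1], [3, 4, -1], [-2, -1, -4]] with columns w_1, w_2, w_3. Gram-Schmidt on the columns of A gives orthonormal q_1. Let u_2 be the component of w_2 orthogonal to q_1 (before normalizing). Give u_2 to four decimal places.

u_2 = (1.7857, 0.3571, 1.4286)

q_1 = w_1/‖w_1‖ = (1, 3, -2)/3.7417 = (0.2673, 0.8018, -0.5345).
r_{12} = q_1·w_2 = 4.5434.
u_2 = w_2 − 4.5434·q_1 = (1.7857, 0.3571, 1.4286).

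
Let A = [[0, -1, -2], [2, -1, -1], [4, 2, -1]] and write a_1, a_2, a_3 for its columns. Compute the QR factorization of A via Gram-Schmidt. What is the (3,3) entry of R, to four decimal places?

a_1 = (0, 2, 4); ‖a_1‖ = 4.4721, so q_1 = (0.0000, 0.4472, 0.8944).
q_1·a_2 = 0.0000·(-1) + 0.4472·(-1) + 0.8944·2 = 1.3416.
u_2 = a_2 − 1.3416·q_1 = (-1.0000, -1.6000, 0.8000).
‖u_2‖ = 2.0494, so q_2 = (-0.4880, -0.7807, 0.3904).
q_1·a_3 = 0.0000·(-2) + 0.4472·(-1) + 0.8944·(-1) = -1.3416; q_2·a_3 = (-0.4880)·(-2) + (-0.7807)·(-1) + 0.3904·(-1) = 1.3663.
u_3 = a_3 + 1.3416·q_1 − 1.3663·q_2 = (-1.3333, 0.6667, -0.3333).
r_{33} = ‖u_3‖ = 1.5275.

r_{33} = 1.5275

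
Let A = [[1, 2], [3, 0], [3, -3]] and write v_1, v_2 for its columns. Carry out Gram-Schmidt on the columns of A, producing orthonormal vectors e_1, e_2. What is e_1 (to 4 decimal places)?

e_1 = (0.2294, 0.6882, 0.6882)

v_1 = (1, 3, 3); ‖v_1‖ = 4.3589, so e_1 = (0.2294, 0.6882, 0.6882).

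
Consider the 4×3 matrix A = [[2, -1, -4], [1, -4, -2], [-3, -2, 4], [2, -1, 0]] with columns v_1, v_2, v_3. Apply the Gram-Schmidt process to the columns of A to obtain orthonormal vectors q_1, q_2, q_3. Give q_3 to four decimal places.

v_1 = (2, 1, -3, 2); ‖v_1‖ = 4.2426, so q_1 = (0.4714, 0.2357, -0.7071, 0.4714).
q_1·v_2 = 0.4714·(-1) + 0.2357·(-4) + (-0.7071)·(-2) + 0.4714·(-1) = -0.4714.
u_2 = v_2 + 0.4714·q_1 = (-0.7778, -3.8889, -2.3333, -0.7778).
‖u_2‖ = 4.6667, so q_2 = (-0.1667, -0.8333, -0.5000, -0.1667).
q_1·v_3 = 0.4714·(-4) + 0.2357·(-2) + (-0.7071)·4 + 0.4714·0 = -5.1854; q_2·v_3 = (-0.1667)·(-4) + (-0.8333)·(-2) + (-0.5000)·4 + (-0.1667)·0 = 0.3333.
u_3 = v_3 + 5.1854·q_1 − 0.3333·q_2 = (-1.5000, -0.5000, 0.5000, 2.5000).
‖u_3‖ = 3.0000, so q_3 = (-0.5000, -0.1667, 0.1667, 0.8333).

q_3 = (-0.5000, -0.1667, 0.1667, 0.8333)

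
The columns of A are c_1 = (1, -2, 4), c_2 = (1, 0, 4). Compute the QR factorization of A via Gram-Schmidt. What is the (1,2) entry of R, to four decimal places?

c_1 = (1, -2, 4); ‖c_1‖ = 4.5826, so q_1 = (0.2182, -0.4364, 0.8729).
r_{12} = q_1·c_2 = 3.7097.

r_{12} = 3.7097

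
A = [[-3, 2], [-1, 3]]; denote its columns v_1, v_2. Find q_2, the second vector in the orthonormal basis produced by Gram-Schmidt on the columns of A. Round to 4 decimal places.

q_2 = (-0.3162, 0.9487)

q_1 = v_1/‖v_1‖ = (-3, -1)/3.1623 = (-0.9487, -0.3162).
r_{12} = q_1·v_2 = -2.8460.
u_2 = v_2 + 2.8460·q_1 = (-0.7000, 2.1000).
‖u_2‖ = 2.2136, so q_2 = (-0.3162, 0.9487).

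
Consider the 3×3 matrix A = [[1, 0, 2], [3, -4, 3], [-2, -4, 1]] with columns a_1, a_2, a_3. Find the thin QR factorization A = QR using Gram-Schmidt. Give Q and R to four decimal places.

a_1 = (1, 3, -2); ‖a_1‖ = 3.7417, so q_1 = (0.2673, 0.8018, -0.5345).
q_1·a_2 = 0.2673·0 + 0.8018·(-4) + (-0.5345)·(-4) = -1.0690.
u_2 = a_2 + 1.0690·q_1 = (0.2857, -3.1429, -4.5714).
‖u_2‖ = 5.5549, so q_2 = (0.0514, -0.5658, -0.8230).
q_1·a_3 = 0.2673·2 + 0.8018·3 + (-0.5345)·1 = 2.4054; q_2·a_3 = 0.0514·2 + (-0.5658)·3 + (-0.8230)·1 = -2.4174.
u_3 = a_3 − 2.4054·q_1 + 2.4174·q_2 = (1.4815, -0.2963, 0.2963).
‖u_3‖ = 1.5396, so q_3 = (0.9623, -0.1925, 0.1925).

Q = [[0.2673, 0.0514, 0.9623], [0.8018, -0.5658, -0.1925], [-0.5345, -0.8230, 0.1925]], R = [[3.7417, -1.0690, 2.4054], [0.0000, 5.5549, -2.4174], [0.0000, 0.0000, 1.5396]]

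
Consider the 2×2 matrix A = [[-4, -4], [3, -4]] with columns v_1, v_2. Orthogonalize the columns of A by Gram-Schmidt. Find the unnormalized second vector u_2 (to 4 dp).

u_2 = (-3.3600, -4.4800)

v_1 = (-4, 3); ‖v_1‖ = 5.0000, so q_1 = (-0.8000, 0.6000).
q_1·v_2 = (-0.8000)·(-4) + 0.6000·(-4) = 0.8000.
u_2 = v_2 − 0.8000·q_1 = (-3.3600, -4.4800).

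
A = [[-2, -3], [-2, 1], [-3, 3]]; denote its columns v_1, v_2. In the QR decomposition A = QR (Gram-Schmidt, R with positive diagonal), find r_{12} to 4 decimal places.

r_{12} = -1.2127

v_1 = (-2, -2, -3); ‖v_1‖ = 4.1231, so q_1 = (-0.4851, -0.4851, -0.7276).
r_{12} = q_1·v_2 = -1.2127.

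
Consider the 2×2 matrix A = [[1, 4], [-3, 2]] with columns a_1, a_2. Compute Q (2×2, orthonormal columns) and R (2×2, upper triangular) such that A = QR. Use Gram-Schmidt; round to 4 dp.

Q = [[0.3162, 0.9487], [-0.9487, 0.3162]], R = [[3.1623, -0.6325], [0.0000, 4.4272]]

q_1 = a_1/‖a_1‖ = (1, -3)/3.1623 = (0.3162, -0.9487).
r_{12} = q_1·a_2 = -0.6325.
u_2 = a_2 + 0.6325·q_1 = (4.2000, 1.4000).
‖u_2‖ = 4.4272, so q_2 = (0.9487, 0.3162).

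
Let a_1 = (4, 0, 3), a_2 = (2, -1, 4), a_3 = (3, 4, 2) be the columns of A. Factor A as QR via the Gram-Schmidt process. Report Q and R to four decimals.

e_1 = a_1/‖a_1‖ = (4, 0, 3)/5.0000 = (0.8000, 0.0000, 0.6000).
r_{12} = e_1·a_2 = 4.0000.
u_2 = a_2 − 4.0000·e_1 = (-1.2000, -1.0000, 1.6000).
‖u_2‖ = 2.2361, so e_2 = (-0.5367, -0.4472, 0.7155).
r_{13} = e_1·a_3 = 3.6000; r_{23} = e_2·a_3 = -1.9677.
u_3 = a_3 − 3.6000·e_1 + 1.9677·e_2 = (-0.9360, 3.1200, 1.2480).
‖u_3‖ = 3.4883, so e_3 = (-0.2683, 0.8944, 0.3578).

Q = [[0.8000, -0.5367, -0.2683], [0.0000, -0.4472, 0.8944], [0.6000, 0.7155, 0.3578]], R = [[5.0000, 4.0000, 3.6000], [0.0000, 2.2361, -1.9677], [0.0000, 0.0000, 3.4883]]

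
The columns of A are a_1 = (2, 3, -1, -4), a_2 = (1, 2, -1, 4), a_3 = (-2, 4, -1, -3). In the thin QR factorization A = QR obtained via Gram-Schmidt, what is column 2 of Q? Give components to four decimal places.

a_1 = (2, 3, -1, -4); ‖a_1‖ = 5.4772, so e_1 = (0.3651, 0.5477, -0.1826, -0.7303).
e_1·a_2 = 0.3651·1 + 0.5477·2 + (-0.1826)·(-1) + (-0.7303)·4 = -1.2780.
u_2 = a_2 + 1.2780·e_1 = (1.4667, 2.7000, -1.2333, 3.0667).
‖u_2‖ = 4.5129, so e_2 = (0.3250, 0.5983, -0.2733, 0.6795).

e_2 = (0.3250, 0.5983, -0.2733, 0.6795)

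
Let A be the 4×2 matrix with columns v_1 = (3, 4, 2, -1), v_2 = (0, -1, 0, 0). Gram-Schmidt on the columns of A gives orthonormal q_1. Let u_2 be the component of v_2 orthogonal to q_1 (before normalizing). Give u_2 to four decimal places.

v_1 = (3, 4, 2, -1); ‖v_1‖ = 5.4772, so q_1 = (0.5477, 0.7303, 0.3651, -0.1826).
q_1·v_2 = 0.5477·0 + 0.7303·(-1) + 0.3651·0 + (-0.1826)·0 = -0.7303.
u_2 = v_2 + 0.7303·q_1 = (0.4000, -0.4667, 0.2667, -0.1333).

u_2 = (0.4000, -0.4667, 0.2667, -0.1333)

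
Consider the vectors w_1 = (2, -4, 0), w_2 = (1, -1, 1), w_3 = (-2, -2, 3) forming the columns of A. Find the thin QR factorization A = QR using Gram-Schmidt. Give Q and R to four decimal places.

Q = [[0.4472, 0.3651, -0.8165], [-0.8944, 0.1826, -0.4082], [0.0000, 0.9129, 0.4082]], R = [[4.4721, 1.3416, 0.8944], [0.0000, 1.0954, 1.6432], [0.0000, 0.0000, 3.6742]]

q_1 = w_1/‖w_1‖ = (2, -4, 0)/4.4721 = (0.4472, -0.8944, 0.0000).
r_{12} = q_1·w_2 = 1.3416.
u_2 = w_2 − 1.3416·q_1 = (0.4000, 0.2000, 1.0000).
‖u_2‖ = 1.0954, so q_2 = (0.3651, 0.1826, 0.9129).
r_{13} = q_1·w_3 = 0.8944; r_{23} = q_2·w_3 = 1.6432.
u_3 = w_3 − 0.8944·q_1 − 1.6432·q_2 = (-3.0000, -1.5000, 1.5000).
‖u_3‖ = 3.6742, so q_3 = (-0.8165, -0.4082, 0.4082).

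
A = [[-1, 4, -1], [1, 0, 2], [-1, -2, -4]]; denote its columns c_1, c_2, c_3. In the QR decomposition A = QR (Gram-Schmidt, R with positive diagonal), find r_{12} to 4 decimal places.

c_1 = (-1, 1, -1); ‖c_1‖ = 1.7321, so q_1 = (-0.5774, 0.5774, -0.5774).
r_{12} = q_1·c_2 = -1.1547.

r_{12} = -1.1547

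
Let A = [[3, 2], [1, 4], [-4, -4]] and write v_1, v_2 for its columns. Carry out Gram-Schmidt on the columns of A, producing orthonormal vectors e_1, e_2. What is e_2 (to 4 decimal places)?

v_1 = (3, 1, -4); ‖v_1‖ = 5.0990, so e_1 = (0.5883, 0.1961, -0.7845).
e_1·v_2 = 0.5883·2 + 0.1961·4 + (-0.7845)·(-4) = 5.0990.
u_2 = v_2 − 5.0990·e_1 = (-1.0000, 3.0000, 0.0000).
‖u_2‖ = 3.1623, so e_2 = (-0.3162, 0.9487, 0.0000).

e_2 = (-0.3162, 0.9487, 0.0000)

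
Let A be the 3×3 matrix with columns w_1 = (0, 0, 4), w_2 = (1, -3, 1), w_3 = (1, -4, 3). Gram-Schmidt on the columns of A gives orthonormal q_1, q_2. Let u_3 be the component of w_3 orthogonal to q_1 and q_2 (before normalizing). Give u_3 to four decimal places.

w_1 = (0, 0, 4); ‖w_1‖ = 4.0000, so q_1 = (0.0000, 0.0000, 1.0000).
q_1·w_2 = 0.0000·1 + 0.0000·(-3) + 1.0000·1 = 1.0000.
u_2 = w_2 − 1.0000·q_1 = (1.0000, -3.0000, 0.0000).
‖u_2‖ = 3.1623, so q_2 = (0.3162, -0.9487, 0.0000).
q_1·w_3 = 0.0000·1 + 0.0000·(-4) + 1.0000·3 = 3.0000; q_2·w_3 = 0.3162·1 + (-0.9487)·(-4) + 0.0000·3 = 4.1110.
u_3 = w_3 − 3.0000·q_1 − 4.1110·q_2 = (-0.3000, -0.1000, 0.0000).

u_3 = (-0.3000, -0.1000, 0.0000)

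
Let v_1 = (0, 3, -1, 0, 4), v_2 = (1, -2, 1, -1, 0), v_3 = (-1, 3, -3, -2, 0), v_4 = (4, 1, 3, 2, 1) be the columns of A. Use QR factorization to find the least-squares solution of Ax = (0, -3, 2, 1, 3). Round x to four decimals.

x = (0.8699, 0.6234, -1.2745, -0.4901)

v_1 = (0, 3, -1, 0, 4); ‖v_1‖ = 5.0990, so q_1 = (0.0000, 0.5883, -0.1961, 0.0000, 0.7845).
q_1·v_2 = 0.0000·1 + 0.5883·(-2) + (-0.1961)·1 + 0.0000·(-1) + 0.7845·0 = -1.3728.
u_2 = v_2 + 1.3728·q_1 = (1.0000, -1.1923, 0.7308, -1.0000, 1.0769).
‖u_2‖ = 2.2617, so q_2 = (0.4421, -0.5272, 0.3231, -0.4421, 0.4762).
q_1·v_3 = 0.0000·(-1) + 0.5883·3 + (-0.1961)·(-3) + 0.0000·(-2) + 0.7845·0 = 2.3534; q_2·v_3 = 0.4421·(-1) + (-0.5272)·3 + 0.3231·(-3) + (-0.4421)·(-2) + 0.4762·0 = -2.1087.
u_3 = v_3 − 2.3534·q_1 + 2.1087·q_2 = (-0.0677, 0.5038, -1.8571, -2.9323, -0.8421).
‖u_3‖ = 3.6076, so q_3 = (-0.0188, 0.1396, -0.5148, -0.8128, -0.2334).
q_1·v_4 = 0.0000·4 + 0.5883·1 + (-0.1961)·3 + 0.0000·2 + 0.7845·1 = 0.7845; q_2·v_4 = 0.4421·4 + (-0.5272)·1 + 0.3231·3 + (-0.4421)·2 + 0.4762·1 = 1.8026; q_3·v_4 = (-0.0188)·4 + 0.1396·1 + (-0.5148)·3 + (-0.8128)·2 + (-0.2334)·1 = -3.3388.
u_4 = v_4 − 0.7845·q_1 − 1.8026·q_2 + 3.3388·q_3 = (3.1404, 1.9549, 0.8527, 0.0832, -1.2530).
‖u_4‖ = 3.9985, so q_4 = (0.7854, 0.4889, 0.2133, 0.0208, -0.3134).
Qᵀb = (0.1961, 3.2140, -2.9616, -1.9596).
Back-substitute: x_4 = -1.9596/3.9985 = -0.4901.
x_3 = (-2.9616 + 3.3388·(-0.4901))/3.6076 = -1.2745.
x_2 = (3.2140 + 2.1087·(-1.2745) − 1.8026·(-0.4901))/2.2617 = 0.6234.
x_1 = (0.1961 + 1.3728·0.6234 − 2.3534·(-1.2745) − 0.7845·(-0.4901))/5.0990 = 0.8699.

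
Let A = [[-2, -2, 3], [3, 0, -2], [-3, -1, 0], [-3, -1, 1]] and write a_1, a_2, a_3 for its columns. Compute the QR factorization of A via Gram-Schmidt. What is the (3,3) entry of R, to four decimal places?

r_{33} = 2.2490

a_1 = (-2, 3, -3, -3); ‖a_1‖ = 5.5678, so e_1 = (-0.3592, 0.5388, -0.5388, -0.5388).
e_1·a_2 = (-0.3592)·(-2) + 0.5388·0 + (-0.5388)·(-1) + (-0.5388)·(-1) = 1.7961.
u_2 = a_2 − 1.7961·e_1 = (-1.3548, -0.9677, -0.0323, -0.0323).
‖u_2‖ = 1.6656, so e_2 = (-0.8134, -0.5810, -0.0194, -0.0194).
e_1·a_3 = (-0.3592)·3 + 0.5388·(-2) + (-0.5388)·0 + (-0.5388)·1 = -2.6941; e_2·a_3 = (-0.8134)·3 + (-0.5810)·(-2) + (-0.0194)·0 + (-0.0194)·1 = -1.2976.
u_3 = a_3 + 2.6941·e_1 + 1.2976·e_2 = (0.9767, -1.3023, -1.4767, -0.4767).
r_{33} = ‖u_3‖ = 2.2490.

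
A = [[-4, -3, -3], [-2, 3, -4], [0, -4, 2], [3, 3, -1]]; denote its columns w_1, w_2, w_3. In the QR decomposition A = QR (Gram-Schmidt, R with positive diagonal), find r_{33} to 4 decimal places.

w_1 = (-4, -2, 0, 3); ‖w_1‖ = 5.3852, so q_1 = (-0.7428, -0.3714, 0.0000, 0.5571).
q_1·w_2 = (-0.7428)·(-3) + (-0.3714)·3 + 0.0000·(-4) + 0.5571·3 = 2.7854.
u_2 = w_2 − 2.7854·q_1 = (-0.9310, 4.0345, -4.0000, 1.4483).
‖u_2‖ = 5.9364, so q_2 = (-0.1568, 0.6796, -0.6738, 0.2440).
q_1·w_3 = (-0.7428)·(-3) + (-0.3714)·(-4) + 0.0000·2 + 0.5571·(-1) = 3.1568; q_2·w_3 = (-0.1568)·(-3) + 0.6796·(-4) + (-0.6738)·2 + 0.2440·(-1) = -3.8395.
u_3 = w_3 − 3.1568·q_1 + 3.8395·q_2 = (-1.2573, -0.2182, -0.5871, -1.8219).
r_{33} = ‖u_3‖ = 2.3006.

r_{33} = 2.3006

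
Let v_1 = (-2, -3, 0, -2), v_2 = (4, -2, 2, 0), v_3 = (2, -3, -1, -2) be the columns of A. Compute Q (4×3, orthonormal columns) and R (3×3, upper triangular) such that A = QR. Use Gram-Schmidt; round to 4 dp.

Q = [[-0.4851, 0.7723, 0.4022], [-0.7276, -0.4827, -0.0483], [0.0000, 0.4103, -0.8527], [-0.4851, -0.0483, -0.3298]], R = [[4.1231, -0.4851, 2.1828], [0.0000, 4.8749, 2.6788], [0.0000, 0.0000, 2.4616]]

v_1 = (-2, -3, 0, -2); ‖v_1‖ = 4.1231, so e_1 = (-0.4851, -0.7276, 0.0000, -0.4851).
e_1·v_2 = (-0.4851)·4 + (-0.7276)·(-2) + 0.0000·2 + (-0.4851)·0 = -0.4851.
u_2 = v_2 + 0.4851·e_1 = (3.7647, -2.3529, 2.0000, -0.2353).
‖u_2‖ = 4.8749, so e_2 = (0.7723, -0.4827, 0.4103, -0.0483).
e_1·v_3 = (-0.4851)·2 + (-0.7276)·(-3) + 0.0000·(-1) + (-0.4851)·(-2) = 2.1828; e_2·v_3 = 0.7723·2 + (-0.4827)·(-3) + 0.4103·(-1) + (-0.0483)·(-2) = 2.6788.
u_3 = v_3 − 2.1828·e_1 − 2.6788·e_2 = (0.9901, -0.1188, -2.0990, -0.8119).
‖u_3‖ = 2.4616, so e_3 = (0.4022, -0.0483, -0.8527, -0.3298).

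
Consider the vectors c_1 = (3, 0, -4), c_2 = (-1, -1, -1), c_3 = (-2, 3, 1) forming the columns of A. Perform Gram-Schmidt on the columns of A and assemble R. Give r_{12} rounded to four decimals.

e_1 = c_1/‖c_1‖ = (3, 0, -4)/5.0000 = (0.6000, 0.0000, -0.8000).
r_{12} = e_1·c_2 = 0.2000.

r_{12} = 0.2000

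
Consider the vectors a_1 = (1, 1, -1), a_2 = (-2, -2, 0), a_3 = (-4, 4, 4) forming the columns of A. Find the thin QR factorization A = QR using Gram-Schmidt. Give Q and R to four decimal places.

Q = [[0.5774, -0.4082, -0.7071], [0.5774, -0.4082, 0.7071], [-0.5774, -0.8165, 0.0000]], R = [[1.7321, -2.3094, -2.3094], [0.0000, 1.6330, -3.2660], [0.0000, 0.0000, 5.6569]]

a_1 = (1, 1, -1); ‖a_1‖ = 1.7321, so e_1 = (0.5774, 0.5774, -0.5774).
e_1·a_2 = 0.5774·(-2) + 0.5774·(-2) + (-0.5774)·0 = -2.3094.
u_2 = a_2 + 2.3094·e_1 = (-0.6667, -0.6667, -1.3333).
‖u_2‖ = 1.6330, so e_2 = (-0.4082, -0.4082, -0.8165).
e_1·a_3 = 0.5774·(-4) + 0.5774·4 + (-0.5774)·4 = -2.3094; e_2·a_3 = (-0.4082)·(-4) + (-0.4082)·4 + (-0.8165)·4 = -3.2660.
u_3 = a_3 + 2.3094·e_1 + 3.2660·e_2 = (-4.0000, 4.0000, 0.0000).
‖u_3‖ = 5.6569, so e_3 = (-0.7071, 0.7071, 0.0000).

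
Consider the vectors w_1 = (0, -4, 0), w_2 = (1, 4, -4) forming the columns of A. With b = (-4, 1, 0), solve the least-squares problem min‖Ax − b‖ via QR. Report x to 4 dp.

x = (-0.4853, -0.2353)

w_1 = (0, -4, 0); ‖w_1‖ = 4.0000, so e_1 = (0.0000, -1.0000, 0.0000).
e_1·w_2 = 0.0000·1 + (-1.0000)·4 + 0.0000·(-4) = -4.0000.
u_2 = w_2 + 4.0000·e_1 = (1.0000, 0.0000, -4.0000).
‖u_2‖ = 4.1231, so e_2 = (0.2425, 0.0000, -0.9701).
Qᵀb = (-1.0000, -0.9701).
Back-substitute: x_2 = -0.9701/4.1231 = -0.2353.
x_1 = (-1.0000 + 4.0000·(-0.2353))/4.0000 = -0.4853.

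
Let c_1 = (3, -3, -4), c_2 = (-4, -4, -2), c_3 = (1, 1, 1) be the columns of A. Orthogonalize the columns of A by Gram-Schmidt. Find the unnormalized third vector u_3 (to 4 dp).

e_1 = c_1/‖c_1‖ = (3, -3, -4)/5.8310 = (0.5145, -0.5145, -0.6860).
r_{12} = e_1·c_2 = 1.3720.
u_2 = c_2 − 1.3720·e_1 = (-4.7059, -3.2941, -1.0588).
‖u_2‖ = 5.8410, so e_2 = (-0.8057, -0.5640, -0.1813).
r_{13} = e_1·c_3 = -0.6860; r_{23} = e_2·c_3 = -1.5509.
u_3 = c_3 + 0.6860·e_1 + 1.5509·e_2 = (0.1034, -0.2276, 0.2483).

u_3 = (0.1034, -0.2276, 0.2483)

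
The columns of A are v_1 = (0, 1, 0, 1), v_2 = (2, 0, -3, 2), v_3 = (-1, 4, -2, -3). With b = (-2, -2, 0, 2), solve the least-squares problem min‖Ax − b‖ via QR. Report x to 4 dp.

x = (0.2907, -0.0830, -0.4152)

q_1 = v_1/‖v_1‖ = (0, 1, 0, 1)/1.4142 = (0.0000, 0.7071, 0.0000, 0.7071).
r_{12} = q_1·v_2 = 1.4142.
u_2 = v_2 − 1.4142·q_1 = (2.0000, -1.0000, -3.0000, 1.0000).
‖u_2‖ = 3.8730, so q_2 = (0.5164, -0.2582, -0.7746, 0.2582).
r_{13} = q_1·v_3 = 0.7071; r_{23} = q_2·v_3 = -0.7746.
u_3 = v_3 − 0.7071·q_1 + 0.7746·q_2 = (-0.6000, 3.3000, -2.6000, -3.3000).
‖u_3‖ = 5.3759, so q_3 = (-0.1116, 0.6139, -0.4836, -0.6139).
Qᵀb = (0.0000, 0.0000, -2.2322).
Back-substitute: x_3 = -2.2322/5.3759 = -0.4152.
x_2 = (0.0000 + 0.7746·(-0.4152))/3.8730 = -0.0830.
x_1 = (0.0000 − 1.4142·(-0.0830) − 0.7071·(-0.4152))/1.4142 = 0.2907.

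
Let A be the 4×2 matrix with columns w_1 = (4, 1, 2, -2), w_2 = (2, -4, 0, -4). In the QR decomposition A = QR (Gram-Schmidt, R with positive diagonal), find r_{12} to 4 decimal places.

r_{12} = 2.4000

w_1 = (4, 1, 2, -2); ‖w_1‖ = 5.0000, so e_1 = (0.8000, 0.2000, 0.4000, -0.4000).
r_{12} = e_1·w_2 = 2.4000.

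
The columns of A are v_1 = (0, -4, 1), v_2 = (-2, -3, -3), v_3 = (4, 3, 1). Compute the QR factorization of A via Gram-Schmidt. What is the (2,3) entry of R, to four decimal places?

r_{23} = -3.4147

v_1 = (0, -4, 1); ‖v_1‖ = 4.1231, so e_1 = (0.0000, -0.9701, 0.2425).
e_1·v_2 = 0.0000·(-2) + (-0.9701)·(-3) + 0.2425·(-3) = 2.1828.
u_2 = v_2 − 2.1828·e_1 = (-2.0000, -0.8824, -3.5294).
‖u_2‖ = 4.1515, so e_2 = (-0.4817, -0.2125, -0.8501).
r_{23} = e_2·v_3 = -3.4147.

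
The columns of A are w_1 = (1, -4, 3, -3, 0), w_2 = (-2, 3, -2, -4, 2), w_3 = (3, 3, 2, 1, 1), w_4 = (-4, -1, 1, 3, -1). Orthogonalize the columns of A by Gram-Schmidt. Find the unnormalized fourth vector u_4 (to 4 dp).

w_1 = (1, -4, 3, -3, 0); ‖w_1‖ = 5.9161, so e_1 = (0.1690, -0.6761, 0.5071, -0.5071, 0.0000).
e_1·w_2 = 0.1690·(-2) + (-0.6761)·3 + 0.5071·(-2) + (-0.5071)·(-4) + 0.0000·2 = -1.3522.
u_2 = w_2 + 1.3522·e_1 = (-1.7714, 2.0857, -1.3143, -4.6857, 2.0000).
‖u_2‖ = 5.9306, so e_2 = (-0.2987, 0.3517, -0.2216, -0.7901, 0.3372).
e_1·w_3 = 0.1690·3 + (-0.6761)·3 + 0.5071·2 + (-0.5071)·1 + 0.0000·1 = -1.0142; e_2·w_3 = (-0.2987)·3 + 0.3517·3 + (-0.2216)·2 + (-0.7901)·1 + 0.3372·1 = -0.7371.
u_3 = w_3 + 1.0142·e_1 + 0.7371·e_2 = (2.9513, 2.5735, 2.3509, -0.0967, 1.2486).
‖u_3‖ = 4.7358, so e_3 = (0.6232, 0.5434, 0.4964, -0.0204, 0.2636).
e_1·w_4 = 0.1690·(-4) + (-0.6761)·(-1) + 0.5071·1 + (-0.5071)·3 + 0.0000·(-1) = -1.0142; e_2·w_4 = (-0.2987)·(-4) + 0.3517·(-1) + (-0.2216)·1 + (-0.7901)·3 + 0.3372·(-1) = -2.0861; e_3·w_4 = 0.6232·(-4) + 0.5434·(-1) + 0.4964·1 + (-0.0204)·3 + 0.2636·(-1) = -2.8646.
u_4 = w_4 + 1.0142·e_1 + 2.0861·e_2 + 2.8646·e_3 = (-2.6665, 0.6046, 2.4740, 0.7791, 0.4587).

u_4 = (-2.6665, 0.6046, 2.4740, 0.7791, 0.4587)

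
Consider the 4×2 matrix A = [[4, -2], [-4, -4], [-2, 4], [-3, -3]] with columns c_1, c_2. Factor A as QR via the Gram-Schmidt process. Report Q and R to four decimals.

q_1 = c_1/‖c_1‖ = (4, -4, -2, -3)/6.7082 = (0.5963, -0.5963, -0.2981, -0.4472).
r_{12} = q_1·c_2 = 1.3416.
u_2 = c_2 − 1.3416·q_1 = (-2.8000, -3.2000, 4.4000, -2.4000).
‖u_2‖ = 6.5727, so q_2 = (-0.4260, -0.4869, 0.6694, -0.3651).

Q = [[0.5963, -0.4260], [-0.5963, -0.4869], [-0.2981, 0.6694], [-0.4472, -0.3651]], R = [[6.7082, 1.3416], [0.0000, 6.5727]]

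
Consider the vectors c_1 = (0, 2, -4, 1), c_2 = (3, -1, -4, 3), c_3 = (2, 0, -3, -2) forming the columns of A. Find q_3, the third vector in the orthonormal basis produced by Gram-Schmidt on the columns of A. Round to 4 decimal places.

q_3 = (0.4267, -0.1387, -0.2814, -0.8482)

c_1 = (0, 2, -4, 1); ‖c_1‖ = 4.5826, so q_1 = (0.0000, 0.4364, -0.8729, 0.2182).
q_1·c_2 = 0.0000·3 + 0.4364·(-1) + (-0.8729)·(-4) + 0.2182·3 = 3.7097.
u_2 = c_2 − 3.7097·q_1 = (3.0000, -2.6190, -0.7619, 2.1905).
‖u_2‖ = 4.6085, so q_2 = (0.6510, -0.5683, -0.1653, 0.4753).
q_1·c_3 = 0.0000·2 + 0.4364·0 + (-0.8729)·(-3) + 0.2182·(-2) = 2.1822; q_2·c_3 = 0.6510·2 + (-0.5683)·0 + (-0.1653)·(-3) + 0.4753·(-2) = 0.8473.
u_3 = c_3 − 2.1822·q_1 − 0.8473·q_2 = (1.4484, -0.4709, -0.9552, -2.8789).
‖u_3‖ = 3.3941, so q_3 = (0.4267, -0.1387, -0.2814, -0.8482).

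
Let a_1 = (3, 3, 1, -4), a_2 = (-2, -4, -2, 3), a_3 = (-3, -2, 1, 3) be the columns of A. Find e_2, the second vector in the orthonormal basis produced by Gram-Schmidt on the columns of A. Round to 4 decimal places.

e_2 = (0.3840, -0.6498, -0.5612, -0.3397)

a_1 = (3, 3, 1, -4); ‖a_1‖ = 5.9161, so e_1 = (0.5071, 0.5071, 0.1690, -0.6761).
e_1·a_2 = 0.5071·(-2) + 0.5071·(-4) + 0.1690·(-2) + (-0.6761)·3 = -5.4090.
u_2 = a_2 + 5.4090·e_1 = (0.7429, -1.2571, -1.0857, -0.6571).
‖u_2‖ = 1.9346, so e_2 = (0.3840, -0.6498, -0.5612, -0.3397).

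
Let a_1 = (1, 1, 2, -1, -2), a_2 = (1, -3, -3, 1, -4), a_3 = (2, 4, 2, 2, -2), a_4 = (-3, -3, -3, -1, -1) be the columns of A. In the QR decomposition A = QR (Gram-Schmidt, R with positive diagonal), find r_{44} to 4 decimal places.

r_{44} = 2.3954

a_1 = (1, 1, 2, -1, -2); ‖a_1‖ = 3.3166, so q_1 = (0.3015, 0.3015, 0.6030, -0.3015, -0.6030).
q_1·a_2 = 0.3015·1 + 0.3015·(-3) + 0.6030·(-3) + (-0.3015)·1 + (-0.6030)·(-4) = -0.3015.
u_2 = a_2 + 0.3015·q_1 = (1.0909, -2.9091, -2.8182, 0.9091, -4.1818).
‖u_2‖ = 5.9924, so q_2 = (0.1820, -0.4855, -0.4703, 0.1517, -0.6979).
q_1·a_3 = 0.3015·2 + 0.3015·4 + 0.6030·2 + (-0.3015)·2 + (-0.6030)·(-2) = 3.6181; q_2·a_3 = 0.1820·2 + (-0.4855)·4 + (-0.4703)·2 + 0.1517·2 + (-0.6979)·(-2) = -0.8192.
u_3 = a_3 − 3.6181·q_1 + 0.8192·q_2 = (1.0582, 2.5114, -0.5671, 3.2152, -0.3899).
‖u_3‖ = 4.2706, so q_3 = (0.2478, 0.5881, -0.1328, 0.7529, -0.0913).
q_1·a_4 = 0.3015·(-3) + 0.3015·(-3) + 0.6030·(-3) + (-0.3015)·(-1) + (-0.6030)·(-1) = -2.7136; q_2·a_4 = 0.1820·(-3) + (-0.4855)·(-3) + (-0.4703)·(-3) + 0.1517·(-1) + (-0.6979)·(-1) = 2.8673; q_3·a_4 = 0.2478·(-3) + 0.5881·(-3) + (-0.1328)·(-3) + 0.7529·(-1) + (-0.0913)·(-1) = -2.7708.
u_4 = a_4 + 2.7136·q_1 − 2.8673·q_2 + 2.7708·q_3 = (-2.0172, 0.8395, -0.3831, -0.1671, -0.8884).
r_{44} = ‖u_4‖ = 2.3954.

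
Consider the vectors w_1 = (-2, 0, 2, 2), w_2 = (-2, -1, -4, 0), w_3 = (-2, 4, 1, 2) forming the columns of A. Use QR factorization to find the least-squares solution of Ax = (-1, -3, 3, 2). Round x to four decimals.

w_1 = (-2, 0, 2, 2); ‖w_1‖ = 3.4641, so e_1 = (-0.5774, 0.0000, 0.5774, 0.5774).
e_1·w_2 = (-0.5774)·(-2) + 0.0000·(-1) + 0.5774·(-4) + 0.5774·0 = -1.1547.
u_2 = w_2 + 1.1547·e_1 = (-2.6667, -1.0000, -3.3333, 0.6667).
‖u_2‖ = 4.4347, so e_2 = (-0.6013, -0.2255, -0.7516, 0.1503).
e_1·w_3 = (-0.5774)·(-2) + 0.0000·4 + 0.5774·1 + 0.5774·2 = 2.8868; e_2·w_3 = (-0.6013)·(-2) + (-0.2255)·4 + (-0.7516)·1 + 0.1503·2 = -0.1503.
u_3 = w_3 − 2.8868·e_1 + 0.1503·e_2 = (-0.4237, 3.9661, -0.7797, 0.3559).
‖u_3‖ = 4.0797, so e_3 = (-0.1039, 0.9722, -0.1911, 0.0872).
Qᵀb = (3.4641, -0.6765, -3.2114).
Back-substitute: x_3 = -3.2114/4.0797 = -0.7872.
x_2 = (-0.6765 + 0.1503·(-0.7872))/4.4347 = -0.1792.
x_1 = (3.4641 + 1.1547·(-0.1792) − 2.8868·(-0.7872))/3.4641 = 1.5962.

x = (1.5962, -0.1792, -0.7872)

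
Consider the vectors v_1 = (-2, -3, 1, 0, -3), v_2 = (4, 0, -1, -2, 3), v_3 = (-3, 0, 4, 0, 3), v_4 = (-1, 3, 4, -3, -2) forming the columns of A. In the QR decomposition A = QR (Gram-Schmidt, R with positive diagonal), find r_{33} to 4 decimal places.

e_1 = v_1/‖v_1‖ = (-2, -3, 1, 0, -3)/4.7958 = (-0.4170, -0.6255, 0.2085, 0.0000, -0.6255).
r_{12} = e_1·v_2 = -3.7533.
u_2 = v_2 + 3.7533·e_1 = (2.4348, -2.3478, -0.2174, -2.0000, 0.6522).
‖u_2‖ = 3.9891, so e_2 = (0.6104, -0.5886, -0.0545, -0.5014, 0.1635).
r_{13} = e_1·v_3 = 0.2085; r_{23} = e_2·v_3 = -1.5586.
u_3 = v_3 − 0.2085·e_1 + 1.5586·e_2 = (-1.9617, -0.7869, 3.8716, -0.7814, 3.3852).
r_{33} = ‖u_3‖ = 5.6149.

r_{33} = 5.6149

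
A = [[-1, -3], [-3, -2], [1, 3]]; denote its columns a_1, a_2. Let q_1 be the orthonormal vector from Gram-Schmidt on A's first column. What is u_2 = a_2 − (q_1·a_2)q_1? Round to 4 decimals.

u_2 = (-1.9091, 1.2727, 1.9091)

a_1 = (-1, -3, 1); ‖a_1‖ = 3.3166, so q_1 = (-0.3015, -0.9045, 0.3015).
q_1·a_2 = (-0.3015)·(-3) + (-0.9045)·(-2) + 0.3015·3 = 3.6181.
u_2 = a_2 − 3.6181·q_1 = (-1.9091, 1.2727, 1.9091).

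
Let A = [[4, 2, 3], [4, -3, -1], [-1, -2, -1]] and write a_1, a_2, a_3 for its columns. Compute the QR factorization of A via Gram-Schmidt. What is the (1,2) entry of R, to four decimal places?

r_{12} = -0.3482

a_1 = (4, 4, -1); ‖a_1‖ = 5.7446, so q_1 = (0.6963, 0.6963, -0.1741).
r_{12} = q_1·a_2 = -0.3482.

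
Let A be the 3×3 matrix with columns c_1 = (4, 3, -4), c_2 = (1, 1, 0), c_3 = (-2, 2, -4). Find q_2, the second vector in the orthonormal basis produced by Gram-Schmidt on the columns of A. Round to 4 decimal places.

c_1 = (4, 3, -4); ‖c_1‖ = 6.4031, so q_1 = (0.6247, 0.4685, -0.6247).
q_1·c_2 = 0.6247·1 + 0.4685·1 + (-0.6247)·0 = 1.0932.
u_2 = c_2 − 1.0932·q_1 = (0.3171, 0.4878, 0.6829).
‖u_2‖ = 0.8971, so q_2 = (0.3534, 0.5437, 0.7612).

q_2 = (0.3534, 0.5437, 0.7612)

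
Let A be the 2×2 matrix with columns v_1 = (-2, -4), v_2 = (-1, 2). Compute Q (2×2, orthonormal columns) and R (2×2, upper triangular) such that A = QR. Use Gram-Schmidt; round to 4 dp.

Q = [[-0.4472, -0.8944], [-0.8944, 0.4472]], R = [[4.4721, -1.3416], [0.0000, 1.7889]]

q_1 = v_1/‖v_1‖ = (-2, -4)/4.4721 = (-0.4472, -0.8944).
r_{12} = q_1·v_2 = -1.3416.
u_2 = v_2 + 1.3416·q_1 = (-1.6000, 0.8000).
‖u_2‖ = 1.7889, so q_2 = (-0.8944, 0.4472).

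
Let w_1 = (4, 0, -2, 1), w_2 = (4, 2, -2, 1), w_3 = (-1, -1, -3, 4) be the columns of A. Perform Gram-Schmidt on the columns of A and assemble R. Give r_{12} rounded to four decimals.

r_{12} = 4.5826

w_1 = (4, 0, -2, 1); ‖w_1‖ = 4.5826, so e_1 = (0.8729, 0.0000, -0.4364, 0.2182).
r_{12} = e_1·w_2 = 4.5826.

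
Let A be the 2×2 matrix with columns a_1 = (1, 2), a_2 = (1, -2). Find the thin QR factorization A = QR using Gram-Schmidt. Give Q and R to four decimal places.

Q = [[0.4472, 0.8944], [0.8944, -0.4472]], R = [[2.2361, -1.3416], [0.0000, 1.7889]]

q_1 = a_1/‖a_1‖ = (1, 2)/2.2361 = (0.4472, 0.8944).
r_{12} = q_1·a_2 = -1.3416.
u_2 = a_2 + 1.3416·q_1 = (1.6000, -0.8000).
‖u_2‖ = 1.7889, so q_2 = (0.8944, -0.4472).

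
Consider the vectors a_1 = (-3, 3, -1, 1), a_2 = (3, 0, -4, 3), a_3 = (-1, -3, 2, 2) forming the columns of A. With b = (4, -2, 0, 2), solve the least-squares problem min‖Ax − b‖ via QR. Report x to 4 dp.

a_1 = (-3, 3, -1, 1); ‖a_1‖ = 4.4721, so q_1 = (-0.6708, 0.6708, -0.2236, 0.2236).
q_1·a_2 = (-0.6708)·3 + 0.6708·0 + (-0.2236)·(-4) + 0.2236·3 = -0.4472.
u_2 = a_2 + 0.4472·q_1 = (2.7000, 0.3000, -4.1000, 3.1000).
‖u_2‖ = 5.8138, so q_2 = (0.4644, 0.0516, -0.7052, 0.5332).
q_1·a_3 = (-0.6708)·(-1) + 0.6708·(-3) + (-0.2236)·2 + 0.2236·2 = -1.3416; q_2·a_3 = 0.4644·(-1) + 0.0516·(-3) + (-0.7052)·2 + 0.5332·2 = -0.9632.
u_3 = a_3 + 1.3416·q_1 + 0.9632·q_2 = (-1.4527, -2.0503, 1.0207, 2.8136).
‖u_3‖ = 3.9080, so q_3 = (-0.3717, -0.5246, 0.2612, 0.7200).
Qᵀb = (-3.5777, 2.8209, 1.0024).
Back-substitute: x_3 = 1.0024/3.9080 = 0.2565.
x_2 = (2.8209 + 0.9632·0.2565)/5.8138 = 0.5277.
x_1 = (-3.5777 + 0.4472·0.5277 + 1.3416·0.2565)/4.4721 = -0.6703.

x = (-0.6703, 0.5277, 0.2565)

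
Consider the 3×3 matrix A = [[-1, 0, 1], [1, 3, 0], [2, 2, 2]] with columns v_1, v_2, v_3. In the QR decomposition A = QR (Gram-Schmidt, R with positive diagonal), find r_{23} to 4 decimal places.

v_1 = (-1, 1, 2); ‖v_1‖ = 2.4495, so q_1 = (-0.4082, 0.4082, 0.8165).
q_1·v_2 = (-0.4082)·0 + 0.4082·3 + 0.8165·2 = 2.8577.
u_2 = v_2 − 2.8577·q_1 = (1.1667, 1.8333, -0.3333).
‖u_2‖ = 2.1985, so q_2 = (0.5307, 0.8339, -0.1516).
r_{23} = q_2·v_3 = 0.2274.

r_{23} = 0.2274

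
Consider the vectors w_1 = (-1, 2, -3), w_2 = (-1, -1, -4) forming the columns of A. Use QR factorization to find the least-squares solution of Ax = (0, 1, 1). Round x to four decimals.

w_1 = (-1, 2, -3); ‖w_1‖ = 3.7417, so q_1 = (-0.2673, 0.5345, -0.8018).
q_1·w_2 = (-0.2673)·(-1) + 0.5345·(-1) + (-0.8018)·(-4) = 2.9399.
u_2 = w_2 − 2.9399·q_1 = (-0.2143, -2.5714, -1.6429).
‖u_2‖ = 3.0589, so q_2 = (-0.0701, -0.8406, -0.5371).
Qᵀb = (-0.2673, -1.3777).
Back-substitute: x_2 = -1.3777/3.0589 = -0.4504.
x_1 = (-0.2673 − 2.9399·(-0.4504))/3.7417 = 0.2824.

x = (0.2824, -0.4504)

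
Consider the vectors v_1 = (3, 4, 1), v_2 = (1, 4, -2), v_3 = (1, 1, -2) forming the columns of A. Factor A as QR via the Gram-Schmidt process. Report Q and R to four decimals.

v_1 = (3, 4, 1); ‖v_1‖ = 5.0990, so q_1 = (0.5883, 0.7845, 0.1961).
q_1·v_2 = 0.5883·1 + 0.7845·4 + 0.1961·(-2) = 3.3340.
u_2 = v_2 − 3.3340·q_1 = (-0.9615, 1.3846, -2.6538).
‖u_2‖ = 3.1440, so q_2 = (-0.3058, 0.4404, -0.8441).
q_1·v_3 = 0.5883·1 + 0.7845·1 + 0.1961·(-2) = 0.9806; q_2·v_3 = (-0.3058)·1 + 0.4404·1 + (-0.8441)·(-2) = 1.8228.
u_3 = v_3 − 0.9806·q_1 − 1.8228·q_2 = (0.9805, -0.5720, -0.6537).
‖u_3‖ = 1.3099, so q_3 = (0.7485, -0.4366, -0.4990).

Q = [[0.5883, -0.3058, 0.7485], [0.7845, 0.4404, -0.4366], [0.1961, -0.8441, -0.4990]], R = [[5.0990, 3.3340, 0.9806], [0.0000, 3.1440, 1.8228], [0.0000, 0.0000, 1.3099]]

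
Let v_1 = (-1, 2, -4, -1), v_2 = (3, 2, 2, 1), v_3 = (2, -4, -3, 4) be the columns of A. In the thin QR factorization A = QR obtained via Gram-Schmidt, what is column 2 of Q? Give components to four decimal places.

e_2 = (0.6787, 0.7021, 0.1404, 0.1638)

v_1 = (-1, 2, -4, -1); ‖v_1‖ = 4.6904, so e_1 = (-0.2132, 0.4264, -0.8528, -0.2132).
e_1·v_2 = (-0.2132)·3 + 0.4264·2 + (-0.8528)·2 + (-0.2132)·1 = -1.7056.
u_2 = v_2 + 1.7056·e_1 = (2.6364, 2.7273, 0.5455, 0.6364).
‖u_2‖ = 3.8847, so e_2 = (0.6787, 0.7021, 0.1404, 0.1638).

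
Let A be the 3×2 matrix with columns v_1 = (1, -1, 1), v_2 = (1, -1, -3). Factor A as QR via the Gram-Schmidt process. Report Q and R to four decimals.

Q = [[0.5774, 0.4082], [-0.5774, -0.4082], [0.5774, -0.8165]], R = [[1.7321, -0.5774], [0.0000, 3.2660]]

v_1 = (1, -1, 1); ‖v_1‖ = 1.7321, so e_1 = (0.5774, -0.5774, 0.5774).
e_1·v_2 = 0.5774·1 + (-0.5774)·(-1) + 0.5774·(-3) = -0.5774.
u_2 = v_2 + 0.5774·e_1 = (1.3333, -1.3333, -2.6667).
‖u_2‖ = 3.2660, so e_2 = (0.4082, -0.4082, -0.8165).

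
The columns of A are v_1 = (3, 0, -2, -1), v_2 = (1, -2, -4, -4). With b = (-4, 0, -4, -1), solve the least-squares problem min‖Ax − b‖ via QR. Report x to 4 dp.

x = (-1.1980, 0.9181)

e_1 = v_1/‖v_1‖ = (3, 0, -2, -1)/3.7417 = (0.8018, 0.0000, -0.5345, -0.2673).
r_{12} = e_1·v_2 = 4.0089.
u_2 = v_2 − 4.0089·e_1 = (-2.2143, -2.0000, -1.8571, -2.9286).
‖u_2‖ = 4.5748, so e_2 = (-0.4840, -0.4372, -0.4060, -0.6402).
Qᵀb = (-0.8018, 4.2000).
Back-substitute: x_2 = 4.2000/4.5748 = 0.9181.
x_1 = (-0.8018 − 4.0089·0.9181)/3.7417 = -1.1980.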